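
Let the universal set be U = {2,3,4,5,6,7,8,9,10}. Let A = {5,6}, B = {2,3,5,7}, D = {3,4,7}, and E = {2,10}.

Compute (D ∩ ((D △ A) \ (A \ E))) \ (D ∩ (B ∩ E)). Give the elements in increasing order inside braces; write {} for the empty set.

D △ A = {3,4,5,6,7}
A \ E = {5,6}
(D △ A) \ (A \ E) = {3,4,7}
D ∩ ((D △ A) \ (A \ E)) = {3,4,7}
B ∩ E = {2}
D ∩ (B ∩ E) = {}
(D ∩ ((D △ A) \ (A \ E))) \ (D ∩ (B ∩ E)) = {3,4,7}

{3,4,7}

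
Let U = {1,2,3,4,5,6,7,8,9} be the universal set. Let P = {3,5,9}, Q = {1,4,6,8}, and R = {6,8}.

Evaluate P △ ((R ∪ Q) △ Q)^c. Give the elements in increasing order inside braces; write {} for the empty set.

R ∪ Q = {1,4,6,8}
(R ∪ Q) △ Q = {}
((R ∪ Q) △ Q)^c = {1,2,3,4,5,6,7,8,9}
P △ ((R ∪ Q) △ Q)^c = {1,2,4,6,7,8}

{1,2,4,6,7,8}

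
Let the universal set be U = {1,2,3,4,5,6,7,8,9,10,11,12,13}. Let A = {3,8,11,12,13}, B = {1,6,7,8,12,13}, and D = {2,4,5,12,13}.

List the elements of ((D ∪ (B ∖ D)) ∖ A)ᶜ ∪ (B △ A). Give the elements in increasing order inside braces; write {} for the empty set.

B ∖ D = {1,6,7,8}
D ∪ (B ∖ D) = {1,2,4,5,6,7,8,12,13}
(D ∪ (B ∖ D)) ∖ A = {1,2,4,5,6,7}
((D ∪ (B ∖ D)) ∖ A)ᶜ = {3,8,9,10,11,12,13}
B △ A = {1,3,6,7,11}
((D ∪ (B ∖ D)) ∖ A)ᶜ ∪ (B △ A) = {1,3,6,7,8,9,10,11,12,13}

{1,3,6,7,8,9,10,11,12,13}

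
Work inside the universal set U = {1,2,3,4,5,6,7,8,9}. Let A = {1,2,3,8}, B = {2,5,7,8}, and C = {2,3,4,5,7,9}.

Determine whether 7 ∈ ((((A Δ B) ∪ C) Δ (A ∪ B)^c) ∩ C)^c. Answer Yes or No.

7 ∉ A and 7 ∈ B, so 7 ∈ A Δ B
7 ∈ (A Δ B) and 7 ∈ C, so 7 ∈ (A Δ B) ∪ C
7 ∉ A and 7 ∈ B, so 7 ∈ A ∪ B
7 ∉ (A ∪ B)^c since 7 ∈ (A ∪ B)
7 ∈ ((A Δ B) ∪ C) and 7 ∉ (A ∪ B)^c, so 7 ∈ ((A Δ B) ∪ C) Δ (A ∪ B)^c
7 ∈ (((A Δ B) ∪ C) Δ (A ∪ B)^c) and 7 ∈ C, so 7 ∈ (((A Δ B) ∪ C) Δ (A ∪ B)^c) ∩ C
7 ∉ ((((A Δ B) ∪ C) Δ (A ∪ B)^c) ∩ C)^c since 7 ∈ ((((A Δ B) ∪ C) Δ (A ∪ B)^c) ∩ C)

No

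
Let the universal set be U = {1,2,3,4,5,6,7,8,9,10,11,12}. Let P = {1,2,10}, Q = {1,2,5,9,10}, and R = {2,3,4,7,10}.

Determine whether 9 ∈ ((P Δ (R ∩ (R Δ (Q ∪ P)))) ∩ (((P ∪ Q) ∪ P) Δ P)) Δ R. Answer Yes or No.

9 ∈ Q and 9 ∉ P, so 9 ∈ Q ∪ P
9 ∉ R and 9 ∈ (Q ∪ P), so 9 ∈ R Δ (Q ∪ P)
9 ∉ R and 9 ∈ (R Δ (Q ∪ P)), so 9 ∉ R ∩ (R Δ (Q ∪ P))
9 ∉ P and 9 ∉ (R ∩ (R Δ (Q ∪ P))), so 9 ∉ P Δ (R ∩ (R Δ (Q ∪ P)))
9 ∉ P and 9 ∈ Q, so 9 ∈ P ∪ Q
9 ∈ (P ∪ Q) and 9 ∉ P, so 9 ∈ (P ∪ Q) ∪ P
9 ∈ ((P ∪ Q) ∪ P) and 9 ∉ P, so 9 ∈ ((P ∪ Q) ∪ P) Δ P
9 ∉ (P Δ (R ∩ (R Δ (Q ∪ P)))) and 9 ∈ (((P ∪ Q) ∪ P) Δ P), so 9 ∉ (P Δ (R ∩ (R Δ (Q ∪ P)))) ∩ (((P ∪ Q) ∪ P) Δ P)
9 ∉ ((P Δ (R ∩ (R Δ (Q ∪ P)))) ∩ (((P ∪ Q) ∪ P) Δ P)) and 9 ∉ R, so 9 ∉ ((P Δ (R ∩ (R Δ (Q ∪ P)))) ∩ (((P ∪ Q) ∪ P) Δ P)) Δ R

No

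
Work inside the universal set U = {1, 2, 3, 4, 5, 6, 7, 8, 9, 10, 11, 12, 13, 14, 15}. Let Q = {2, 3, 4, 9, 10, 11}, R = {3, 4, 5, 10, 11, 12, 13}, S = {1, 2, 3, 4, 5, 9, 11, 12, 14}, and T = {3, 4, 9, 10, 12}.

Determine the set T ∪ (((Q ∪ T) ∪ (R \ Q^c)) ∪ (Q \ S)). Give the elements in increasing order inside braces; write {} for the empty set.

Q ∪ T = {2, 3, 4, 9, 10, 11, 12}
Q^c = {1, 5, 6, 7, 8, 12, 13, 14, 15}
R \ Q^c = {3, 4, 10, 11}
(Q ∪ T) ∪ (R \ Q^c) = {2, 3, 4, 9, 10, 11, 12}
Q \ S = {10}
((Q ∪ T) ∪ (R \ Q^c)) ∪ (Q \ S) = {2, 3, 4, 9, 10, 11, 12}
T ∪ (((Q ∪ T) ∪ (R \ Q^c)) ∪ (Q \ S)) = {2, 3, 4, 9, 10, 11, 12}

{2, 3, 4, 9, 10, 11, 12}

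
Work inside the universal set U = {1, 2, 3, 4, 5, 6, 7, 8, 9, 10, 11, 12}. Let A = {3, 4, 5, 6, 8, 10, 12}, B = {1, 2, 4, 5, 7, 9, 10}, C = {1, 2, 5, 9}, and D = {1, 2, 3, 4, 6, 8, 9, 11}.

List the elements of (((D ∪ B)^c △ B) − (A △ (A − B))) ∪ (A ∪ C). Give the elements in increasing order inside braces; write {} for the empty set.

{1, 2, 3, 4, 5, 6, 7, 8, 9, 10, 12}

D ∪ B = {1, 2, 3, 4, 5, 6, 7, 8, 9, 10, 11}
(D ∪ B)^c = {12}
(D ∪ B)^c △ B = {1, 2, 4, 5, 7, 9, 10, 12}
A − B = {3, 6, 8, 12}
A △ (A − B) = {4, 5, 10}
((D ∪ B)^c △ B) − (A △ (A − B)) = {1, 2, 7, 9, 12}
A ∪ C = {1, 2, 3, 4, 5, 6, 8, 9, 10, 12}
(((D ∪ B)^c △ B) − (A △ (A − B))) ∪ (A ∪ C) = {1, 2, 3, 4, 5, 6, 7, 8, 9, 10, 12}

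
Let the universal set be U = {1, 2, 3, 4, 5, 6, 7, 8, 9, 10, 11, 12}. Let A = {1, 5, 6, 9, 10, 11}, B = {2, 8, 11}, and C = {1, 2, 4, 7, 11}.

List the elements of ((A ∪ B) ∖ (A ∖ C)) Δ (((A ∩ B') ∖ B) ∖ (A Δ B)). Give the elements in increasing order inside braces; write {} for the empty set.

A ∪ B = {1, 2, 5, 6, 8, 9, 10, 11}
A ∖ C = {5, 6, 9, 10}
(A ∪ B) ∖ (A ∖ C) = {1, 2, 8, 11}
B' = {1, 3, 4, 5, 6, 7, 9, 10, 12}
A ∩ B' = {1, 5, 6, 9, 10}
(A ∩ B') ∖ B = {1, 5, 6, 9, 10}
A Δ B = {1, 2, 5, 6, 8, 9, 10}
((A ∩ B') ∖ B) ∖ (A Δ B) = {}
((A ∪ B) ∖ (A ∖ C)) Δ (((A ∩ B') ∖ B) ∖ (A Δ B)) = {1, 2, 8, 11}

{1, 2, 8, 11}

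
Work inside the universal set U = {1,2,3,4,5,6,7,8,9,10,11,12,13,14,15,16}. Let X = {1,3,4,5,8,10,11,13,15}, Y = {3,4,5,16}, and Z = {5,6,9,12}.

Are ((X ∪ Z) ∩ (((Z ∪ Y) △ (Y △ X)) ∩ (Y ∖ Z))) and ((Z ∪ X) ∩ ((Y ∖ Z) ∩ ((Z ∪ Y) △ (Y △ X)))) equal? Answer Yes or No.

Yes

X ∪ Z = {1,3,4,5,6,8,9,10,11,12,13,15}
Z ∪ Y = {3,4,5,6,9,12,16}
Y △ X = {1,8,10,11,13,15,16}
(Z ∪ Y) △ (Y △ X) = {1,3,4,5,6,8,9,10,11,12,13,15}
Y ∖ Z = {3,4,16}
((Z ∪ Y) △ (Y △ X)) ∩ (Y ∖ Z) = {3,4}
(X ∪ Z) ∩ (((Z ∪ Y) △ (Y △ X)) ∩ (Y ∖ Z)) = {3,4}
Z ∪ X = {1,3,4,5,6,8,9,10,11,12,13,15}
(Y ∖ Z) ∩ ((Z ∪ Y) △ (Y △ X)) = {3,4}
(Z ∪ X) ∩ ((Y ∖ Z) ∩ ((Z ∪ Y) △ (Y △ X))) = {3,4}
Both equal {3,4}, so (X ∪ Z) ∩ (((Z ∪ Y) △ (Y △ X)) ∩ (Y ∖ Z)) = (Z ∪ X) ∩ ((Y ∖ Z) ∩ ((Z ∪ Y) △ (Y △ X))).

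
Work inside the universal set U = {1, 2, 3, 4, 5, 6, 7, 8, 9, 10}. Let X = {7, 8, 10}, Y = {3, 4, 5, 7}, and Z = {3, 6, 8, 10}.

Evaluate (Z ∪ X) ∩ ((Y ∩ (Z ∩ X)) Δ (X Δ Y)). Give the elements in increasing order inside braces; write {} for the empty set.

{3, 8, 10}

Z ∪ X = {3, 6, 7, 8, 10}
Z ∩ X = {8, 10}
Y ∩ (Z ∩ X) = {}
X Δ Y = {3, 4, 5, 8, 10}
(Y ∩ (Z ∩ X)) Δ (X Δ Y) = {3, 4, 5, 8, 10}
(Z ∪ X) ∩ ((Y ∩ (Z ∩ X)) Δ (X Δ Y)) = {3, 8, 10}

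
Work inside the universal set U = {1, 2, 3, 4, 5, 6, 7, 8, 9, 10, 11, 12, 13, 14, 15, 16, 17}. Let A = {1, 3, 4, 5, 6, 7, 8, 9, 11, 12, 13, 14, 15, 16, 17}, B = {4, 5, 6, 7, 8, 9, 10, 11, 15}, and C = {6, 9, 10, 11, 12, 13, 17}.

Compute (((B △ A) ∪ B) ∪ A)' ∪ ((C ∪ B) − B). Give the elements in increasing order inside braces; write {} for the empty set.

{2, 12, 13, 17}

B △ A = {1, 3, 10, 12, 13, 14, 16, 17}
(B △ A) ∪ B = {1, 3, 4, 5, 6, 7, 8, 9, 10, 11, 12, 13, 14, 15, 16, 17}
((B △ A) ∪ B) ∪ A = {1, 3, 4, 5, 6, 7, 8, 9, 10, 11, 12, 13, 14, 15, 16, 17}
(((B △ A) ∪ B) ∪ A)' = {2}
C ∪ B = {4, 5, 6, 7, 8, 9, 10, 11, 12, 13, 15, 17}
(C ∪ B) − B = {12, 13, 17}
(((B △ A) ∪ B) ∪ A)' ∪ ((C ∪ B) − B) = {2, 12, 13, 17}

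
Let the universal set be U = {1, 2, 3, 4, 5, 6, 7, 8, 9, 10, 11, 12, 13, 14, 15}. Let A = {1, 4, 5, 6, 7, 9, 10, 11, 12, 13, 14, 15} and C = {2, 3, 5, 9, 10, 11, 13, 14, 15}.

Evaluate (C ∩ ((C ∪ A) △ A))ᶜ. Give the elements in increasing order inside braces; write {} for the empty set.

C ∪ A = {1, 2, 3, 4, 5, 6, 7, 9, 10, 11, 12, 13, 14, 15}
(C ∪ A) △ A = {2, 3}
C ∩ ((C ∪ A) △ A) = {2, 3}
(C ∩ ((C ∪ A) △ A))ᶜ = {1, 4, 5, 6, 7, 8, 9, 10, 11, 12, 13, 14, 15}

{1, 4, 5, 6, 7, 8, 9, 10, 11, 12, 13, 14, 15}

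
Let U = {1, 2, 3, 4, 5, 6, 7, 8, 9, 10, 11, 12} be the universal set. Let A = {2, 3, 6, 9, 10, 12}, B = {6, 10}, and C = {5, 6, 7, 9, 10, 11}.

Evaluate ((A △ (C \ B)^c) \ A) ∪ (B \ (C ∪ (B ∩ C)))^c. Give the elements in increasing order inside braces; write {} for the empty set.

{1, 2, 3, 4, 5, 6, 7, 8, 9, 10, 11, 12}

C \ B = {5, 7, 9, 11}
(C \ B)^c = {1, 2, 3, 4, 6, 8, 10, 12}
A △ (C \ B)^c = {1, 4, 8, 9}
(A △ (C \ B)^c) \ A = {1, 4, 8}
B ∩ C = {6, 10}
C ∪ (B ∩ C) = {5, 6, 7, 9, 10, 11}
B \ (C ∪ (B ∩ C)) = {}
(B \ (C ∪ (B ∩ C)))^c = {1, 2, 3, 4, 5, 6, 7, 8, 9, 10, 11, 12}
((A △ (C \ B)^c) \ A) ∪ (B \ (C ∪ (B ∩ C)))^c = {1, 2, 3, 4, 5, 6, 7, 8, 9, 10, 11, 12}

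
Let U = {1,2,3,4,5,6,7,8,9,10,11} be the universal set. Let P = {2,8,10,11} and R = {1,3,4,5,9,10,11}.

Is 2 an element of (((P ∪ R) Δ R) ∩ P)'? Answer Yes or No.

No

2 ∈ P and 2 ∉ R, so 2 ∈ P ∪ R
2 ∈ (P ∪ R) and 2 ∉ R, so 2 ∈ (P ∪ R) Δ R
2 ∈ ((P ∪ R) Δ R) and 2 ∈ P, so 2 ∈ ((P ∪ R) Δ R) ∩ P
2 ∉ (((P ∪ R) Δ R) ∩ P)' since 2 ∈ (((P ∪ R) Δ R) ∩ P)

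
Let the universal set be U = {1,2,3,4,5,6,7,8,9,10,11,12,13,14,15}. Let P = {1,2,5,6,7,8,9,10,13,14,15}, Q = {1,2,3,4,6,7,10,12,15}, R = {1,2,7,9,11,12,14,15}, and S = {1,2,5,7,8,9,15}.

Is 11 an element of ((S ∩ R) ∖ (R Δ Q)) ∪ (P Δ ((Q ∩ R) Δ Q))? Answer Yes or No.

11 ∉ S and 11 ∈ R, so 11 ∉ S ∩ R
11 ∈ R and 11 ∉ Q, so 11 ∈ R Δ Q
11 ∉ (S ∩ R) and 11 ∈ (R Δ Q), so 11 ∉ (S ∩ R) ∖ (R Δ Q)
11 ∉ Q and 11 ∈ R, so 11 ∉ Q ∩ R
11 ∉ (Q ∩ R) and 11 ∉ Q, so 11 ∉ (Q ∩ R) Δ Q
11 ∉ P and 11 ∉ ((Q ∩ R) Δ Q), so 11 ∉ P Δ ((Q ∩ R) Δ Q)
11 ∉ ((S ∩ R) ∖ (R Δ Q)) and 11 ∉ (P Δ ((Q ∩ R) Δ Q)), so 11 ∉ ((S ∩ R) ∖ (R Δ Q)) ∪ (P Δ ((Q ∩ R) Δ Q))

No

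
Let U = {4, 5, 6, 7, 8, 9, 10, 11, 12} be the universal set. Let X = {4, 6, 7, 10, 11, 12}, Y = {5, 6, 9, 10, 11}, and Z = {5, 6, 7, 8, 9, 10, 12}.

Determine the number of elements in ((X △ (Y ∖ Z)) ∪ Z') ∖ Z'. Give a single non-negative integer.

Y ∖ Z = {11}
X △ (Y ∖ Z) = {4, 6, 7, 10, 12}
Z' = {4, 11}
(X △ (Y ∖ Z)) ∪ Z' = {4, 6, 7, 10, 11, 12}
((X △ (Y ∖ Z)) ∪ Z') ∖ Z' = {6, 7, 10, 12}
|((X △ (Y ∖ Z)) ∪ Z') ∖ Z'| = 4

4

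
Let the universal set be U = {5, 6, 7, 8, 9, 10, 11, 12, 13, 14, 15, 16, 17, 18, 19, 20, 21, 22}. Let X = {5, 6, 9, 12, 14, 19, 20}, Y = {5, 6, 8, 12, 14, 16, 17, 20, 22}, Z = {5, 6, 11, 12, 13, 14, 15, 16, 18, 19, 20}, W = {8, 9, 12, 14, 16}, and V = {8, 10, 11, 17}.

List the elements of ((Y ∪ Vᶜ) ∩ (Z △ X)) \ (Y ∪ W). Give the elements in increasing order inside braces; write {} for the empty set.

Vᶜ = {5, 6, 7, 9, 12, 13, 14, 15, 16, 18, 19, 20, 21, 22}
Y ∪ Vᶜ = {5, 6, 7, 8, 9, 12, 13, 14, 15, 16, 17, 18, 19, 20, 21, 22}
Z △ X = {9, 11, 13, 15, 16, 18}
(Y ∪ Vᶜ) ∩ (Z △ X) = {9, 13, 15, 16, 18}
Y ∪ W = {5, 6, 8, 9, 12, 14, 16, 17, 20, 22}
((Y ∪ Vᶜ) ∩ (Z △ X)) \ (Y ∪ W) = {13, 15, 18}

{13, 15, 18}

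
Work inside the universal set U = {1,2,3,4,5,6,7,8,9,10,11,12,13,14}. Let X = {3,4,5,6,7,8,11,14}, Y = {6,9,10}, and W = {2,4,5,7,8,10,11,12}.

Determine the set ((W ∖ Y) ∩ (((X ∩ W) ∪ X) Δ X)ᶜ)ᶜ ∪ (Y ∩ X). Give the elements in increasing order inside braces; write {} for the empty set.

{1,3,6,9,10,13,14}

W ∖ Y = {2,4,5,7,8,11,12}
X ∩ W = {4,5,7,8,11}
(X ∩ W) ∪ X = {3,4,5,6,7,8,11,14}
((X ∩ W) ∪ X) Δ X = {}
(((X ∩ W) ∪ X) Δ X)ᶜ = {1,2,3,4,5,6,7,8,9,10,11,12,13,14}
(W ∖ Y) ∩ (((X ∩ W) ∪ X) Δ X)ᶜ = {2,4,5,7,8,11,12}
((W ∖ Y) ∩ (((X ∩ W) ∪ X) Δ X)ᶜ)ᶜ = {1,3,6,9,10,13,14}
Y ∩ X = {6}
((W ∖ Y) ∩ (((X ∩ W) ∪ X) Δ X)ᶜ)ᶜ ∪ (Y ∩ X) = {1,3,6,9,10,13,14}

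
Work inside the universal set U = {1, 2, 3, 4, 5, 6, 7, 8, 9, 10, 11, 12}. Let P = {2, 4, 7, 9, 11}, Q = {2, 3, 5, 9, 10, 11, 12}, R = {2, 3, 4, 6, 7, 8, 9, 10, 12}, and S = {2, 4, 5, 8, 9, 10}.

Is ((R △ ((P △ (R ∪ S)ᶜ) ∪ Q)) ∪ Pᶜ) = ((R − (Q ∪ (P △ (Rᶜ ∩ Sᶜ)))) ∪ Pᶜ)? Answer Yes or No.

No

R ∪ S = {2, 3, 4, 5, 6, 7, 8, 9, 10, 12}
(R ∪ S)ᶜ = {1, 11}
P △ (R ∪ S)ᶜ = {1, 2, 4, 7, 9}
(P △ (R ∪ S)ᶜ) ∪ Q = {1, 2, 3, 4, 5, 7, 9, 10, 11, 12}
R △ ((P △ (R ∪ S)ᶜ) ∪ Q) = {1, 5, 6, 8, 11}
Pᶜ = {1, 3, 5, 6, 8, 10, 12}
(R △ ((P △ (R ∪ S)ᶜ) ∪ Q)) ∪ Pᶜ = {1, 3, 5, 6, 8, 10, 11, 12}
Rᶜ = {1, 5, 11}
Sᶜ = {1, 3, 6, 7, 11, 12}
Rᶜ ∩ Sᶜ = {1, 11}
P △ (Rᶜ ∩ Sᶜ) = {1, 2, 4, 7, 9}
Q ∪ (P △ (Rᶜ ∩ Sᶜ)) = {1, 2, 3, 4, 5, 7, 9, 10, 11, 12}
R − (Q ∪ (P △ (Rᶜ ∩ Sᶜ))) = {6, 8}
(R − (Q ∪ (P △ (Rᶜ ∩ Sᶜ)))) ∪ Pᶜ = {1, 3, 5, 6, 8, 10, 12}
11 ∈ (R △ ((P △ (R ∪ S)ᶜ) ∪ Q)) ∪ Pᶜ but 11 ∉ (R − (Q ∪ (P △ (Rᶜ ∩ Sᶜ)))) ∪ Pᶜ, so they differ.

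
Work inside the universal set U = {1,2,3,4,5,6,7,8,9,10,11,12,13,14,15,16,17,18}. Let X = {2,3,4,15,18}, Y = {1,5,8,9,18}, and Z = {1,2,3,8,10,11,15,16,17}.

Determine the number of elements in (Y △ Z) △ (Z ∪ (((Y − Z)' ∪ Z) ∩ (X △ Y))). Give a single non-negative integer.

Y △ Z = {2,3,5,9,10,11,15,16,17,18}
Y − Z = {5,9,18}
(Y − Z)' = {1,2,3,4,6,7,8,10,11,12,13,14,15,16,17}
(Y − Z)' ∪ Z = {1,2,3,4,6,7,8,10,11,12,13,14,15,16,17}
X △ Y = {1,2,3,4,5,8,9,15}
((Y − Z)' ∪ Z) ∩ (X △ Y) = {1,2,3,4,8,15}
Z ∪ (((Y − Z)' ∪ Z) ∩ (X △ Y)) = {1,2,3,4,8,10,11,15,16,17}
(Y △ Z) △ (Z ∪ (((Y − Z)' ∪ Z) ∩ (X △ Y))) = {1,4,5,8,9,18}
|(Y △ Z) △ (Z ∪ (((Y − Z)' ∪ Z) ∩ (X △ Y)))| = 6

6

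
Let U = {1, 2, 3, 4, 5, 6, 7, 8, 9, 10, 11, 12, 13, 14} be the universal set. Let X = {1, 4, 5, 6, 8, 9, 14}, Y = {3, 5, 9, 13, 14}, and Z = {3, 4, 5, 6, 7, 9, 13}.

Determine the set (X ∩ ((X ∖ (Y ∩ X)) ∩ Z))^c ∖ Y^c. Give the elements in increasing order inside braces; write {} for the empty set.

Y ∩ X = {5, 9, 14}
X ∖ (Y ∩ X) = {1, 4, 6, 8}
(X ∖ (Y ∩ X)) ∩ Z = {4, 6}
X ∩ ((X ∖ (Y ∩ X)) ∩ Z) = {4, 6}
(X ∩ ((X ∖ (Y ∩ X)) ∩ Z))^c = {1, 2, 3, 5, 7, 8, 9, 10, 11, 12, 13, 14}
Y^c = {1, 2, 4, 6, 7, 8, 10, 11, 12}
(X ∩ ((X ∖ (Y ∩ X)) ∩ Z))^c ∖ Y^c = {3, 5, 9, 13, 14}

{3, 5, 9, 13, 14}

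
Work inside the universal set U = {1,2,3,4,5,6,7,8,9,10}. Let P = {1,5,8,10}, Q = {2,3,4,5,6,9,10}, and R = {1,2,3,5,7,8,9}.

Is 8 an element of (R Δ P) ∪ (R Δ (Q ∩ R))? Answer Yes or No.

Yes

8 ∈ R and 8 ∈ P, so 8 ∉ R Δ P
8 ∉ Q and 8 ∈ R, so 8 ∉ Q ∩ R
8 ∈ R and 8 ∉ (Q ∩ R), so 8 ∈ R Δ (Q ∩ R)
8 ∉ (R Δ P) and 8 ∈ (R Δ (Q ∩ R)), so 8 ∈ (R Δ P) ∪ (R Δ (Q ∩ R))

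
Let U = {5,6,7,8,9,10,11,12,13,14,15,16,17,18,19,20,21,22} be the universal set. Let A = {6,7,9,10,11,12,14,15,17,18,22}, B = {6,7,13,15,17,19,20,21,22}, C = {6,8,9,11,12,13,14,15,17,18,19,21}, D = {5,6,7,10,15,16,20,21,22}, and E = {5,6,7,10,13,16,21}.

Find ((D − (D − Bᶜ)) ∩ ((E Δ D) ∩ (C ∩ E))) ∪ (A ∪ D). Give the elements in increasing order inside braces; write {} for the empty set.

Bᶜ = {5,8,9,10,11,12,14,16,18}
D − Bᶜ = {6,7,15,20,21,22}
D − (D − Bᶜ) = {5,10,16}
E Δ D = {13,15,20,22}
C ∩ E = {6,13,21}
(E Δ D) ∩ (C ∩ E) = {13}
(D − (D − Bᶜ)) ∩ ((E Δ D) ∩ (C ∩ E)) = {}
A ∪ D = {5,6,7,9,10,11,12,14,15,16,17,18,20,21,22}
((D − (D − Bᶜ)) ∩ ((E Δ D) ∩ (C ∩ E))) ∪ (A ∪ D) = {5,6,7,9,10,11,12,14,15,16,17,18,20,21,22}

{5,6,7,9,10,11,12,14,15,16,17,18,20,21,22}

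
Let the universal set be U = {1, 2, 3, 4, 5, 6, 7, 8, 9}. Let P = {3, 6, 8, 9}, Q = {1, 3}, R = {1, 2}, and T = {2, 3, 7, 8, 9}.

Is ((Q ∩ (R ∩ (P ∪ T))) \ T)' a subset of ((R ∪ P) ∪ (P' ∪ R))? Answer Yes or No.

Yes

P ∪ T = {2, 3, 6, 7, 8, 9}
R ∩ (P ∪ T) = {2}
Q ∩ (R ∩ (P ∪ T)) = {}
(Q ∩ (R ∩ (P ∪ T))) \ T = {}
((Q ∩ (R ∩ (P ∪ T))) \ T)' = {1, 2, 3, 4, 5, 6, 7, 8, 9}
R ∪ P = {1, 2, 3, 6, 8, 9}
P' = {1, 2, 4, 5, 7}
P' ∪ R = {1, 2, 4, 5, 7}
(R ∪ P) ∪ (P' ∪ R) = {1, 2, 3, 4, 5, 6, 7, 8, 9}
Every element of {1, 2, 3, 4, 5, 6, 7, 8, 9} is in {1, 2, 3, 4, 5, 6, 7, 8, 9}, so ((Q ∩ (R ∩ (P ∪ T))) \ T)' ⊆ (R ∪ P) ∪ (P' ∪ R).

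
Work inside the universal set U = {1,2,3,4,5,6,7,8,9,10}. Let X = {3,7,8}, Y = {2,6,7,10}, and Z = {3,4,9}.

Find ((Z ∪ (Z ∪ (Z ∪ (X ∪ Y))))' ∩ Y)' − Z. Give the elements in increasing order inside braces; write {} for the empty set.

{1,2,5,6,7,8,10}

X ∪ Y = {2,3,6,7,8,10}
Z ∪ (X ∪ Y) = {2,3,4,6,7,8,9,10}
Z ∪ (Z ∪ (X ∪ Y)) = {2,3,4,6,7,8,9,10}
Z ∪ (Z ∪ (Z ∪ (X ∪ Y))) = {2,3,4,6,7,8,9,10}
(Z ∪ (Z ∪ (Z ∪ (X ∪ Y))))' = {1,5}
(Z ∪ (Z ∪ (Z ∪ (X ∪ Y))))' ∩ Y = {}
((Z ∪ (Z ∪ (Z ∪ (X ∪ Y))))' ∩ Y)' = {1,2,3,4,5,6,7,8,9,10}
((Z ∪ (Z ∪ (Z ∪ (X ∪ Y))))' ∩ Y)' − Z = {1,2,5,6,7,8,10}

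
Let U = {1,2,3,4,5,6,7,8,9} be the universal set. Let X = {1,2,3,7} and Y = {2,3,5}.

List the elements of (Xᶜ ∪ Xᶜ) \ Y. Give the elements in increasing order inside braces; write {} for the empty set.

Xᶜ = {4,5,6,8,9}
Xᶜ ∪ Xᶜ = {4,5,6,8,9}
(Xᶜ ∪ Xᶜ) \ Y = {4,6,8,9}

{4,6,8,9}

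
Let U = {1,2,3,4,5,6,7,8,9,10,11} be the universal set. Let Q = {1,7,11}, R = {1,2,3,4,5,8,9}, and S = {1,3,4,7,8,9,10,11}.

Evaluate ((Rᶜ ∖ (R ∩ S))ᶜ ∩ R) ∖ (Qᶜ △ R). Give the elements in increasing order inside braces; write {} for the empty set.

{2,3,4,5,8,9}

Rᶜ = {6,7,10,11}
R ∩ S = {1,3,4,8,9}
Rᶜ ∖ (R ∩ S) = {6,7,10,11}
(Rᶜ ∖ (R ∩ S))ᶜ = {1,2,3,4,5,8,9}
(Rᶜ ∖ (R ∩ S))ᶜ ∩ R = {1,2,3,4,5,8,9}
Qᶜ = {2,3,4,5,6,8,9,10}
Qᶜ △ R = {1,6,10}
((Rᶜ ∖ (R ∩ S))ᶜ ∩ R) ∖ (Qᶜ △ R) = {2,3,4,5,8,9}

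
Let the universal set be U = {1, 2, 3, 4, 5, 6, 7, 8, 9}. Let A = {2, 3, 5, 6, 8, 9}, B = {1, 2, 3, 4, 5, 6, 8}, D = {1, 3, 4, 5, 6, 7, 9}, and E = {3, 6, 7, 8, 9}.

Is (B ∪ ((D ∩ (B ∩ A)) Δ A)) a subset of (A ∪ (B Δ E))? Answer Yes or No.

B ∩ A = {2, 3, 5, 6, 8}
D ∩ (B ∩ A) = {3, 5, 6}
(D ∩ (B ∩ A)) Δ A = {2, 8, 9}
B ∪ ((D ∩ (B ∩ A)) Δ A) = {1, 2, 3, 4, 5, 6, 8, 9}
B Δ E = {1, 2, 4, 5, 7, 9}
A ∪ (B Δ E) = {1, 2, 3, 4, 5, 6, 7, 8, 9}
Every element of {1, 2, 3, 4, 5, 6, 8, 9} is in {1, 2, 3, 4, 5, 6, 7, 8, 9}, so B ∪ ((D ∩ (B ∩ A)) Δ A) ⊆ A ∪ (B Δ E).

Yes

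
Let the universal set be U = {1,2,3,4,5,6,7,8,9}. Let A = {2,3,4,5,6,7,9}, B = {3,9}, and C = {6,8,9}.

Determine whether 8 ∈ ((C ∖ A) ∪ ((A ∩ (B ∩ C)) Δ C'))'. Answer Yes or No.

No

8 ∈ C and 8 ∉ A, so 8 ∈ C ∖ A
8 ∉ B and 8 ∈ C, so 8 ∉ B ∩ C
8 ∉ A and 8 ∉ (B ∩ C), so 8 ∉ A ∩ (B ∩ C)
8 ∈ C, so 8 ∉ C'
8 ∉ (A ∩ (B ∩ C)) and 8 ∉ C', so 8 ∉ (A ∩ (B ∩ C)) Δ C'
8 ∈ (C ∖ A) and 8 ∉ ((A ∩ (B ∩ C)) Δ C'), so 8 ∈ (C ∖ A) ∪ ((A ∩ (B ∩ C)) Δ C')
8 ∉ ((C ∖ A) ∪ ((A ∩ (B ∩ C)) Δ C'))' since 8 ∈ ((C ∖ A) ∪ ((A ∩ (B ∩ C)) Δ C'))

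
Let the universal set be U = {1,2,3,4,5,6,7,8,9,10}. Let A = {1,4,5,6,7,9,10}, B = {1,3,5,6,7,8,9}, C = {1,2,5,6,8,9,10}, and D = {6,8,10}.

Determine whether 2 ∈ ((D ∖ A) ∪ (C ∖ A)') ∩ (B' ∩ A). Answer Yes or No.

2 ∉ D and 2 ∉ A, so 2 ∉ D ∖ A
2 ∈ C and 2 ∉ A, so 2 ∈ C ∖ A
2 ∉ (C ∖ A)' since 2 ∈ (C ∖ A)
2 ∉ (D ∖ A) and 2 ∉ (C ∖ A)', so 2 ∉ (D ∖ A) ∪ (C ∖ A)'
2 ∉ B, so 2 ∈ B'
2 ∈ B' and 2 ∉ A, so 2 ∉ B' ∩ A
2 ∉ ((D ∖ A) ∪ (C ∖ A)') and 2 ∉ (B' ∩ A), so 2 ∉ ((D ∖ A) ∪ (C ∖ A)') ∩ (B' ∩ A)

No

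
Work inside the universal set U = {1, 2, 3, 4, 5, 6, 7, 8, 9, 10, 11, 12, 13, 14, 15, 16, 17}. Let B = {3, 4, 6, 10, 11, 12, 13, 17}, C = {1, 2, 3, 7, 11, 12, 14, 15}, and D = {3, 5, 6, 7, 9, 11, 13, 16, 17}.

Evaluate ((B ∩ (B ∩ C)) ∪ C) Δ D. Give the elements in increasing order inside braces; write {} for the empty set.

{1, 2, 5, 6, 9, 12, 13, 14, 15, 16, 17}

B ∩ C = {3, 11, 12}
B ∩ (B ∩ C) = {3, 11, 12}
(B ∩ (B ∩ C)) ∪ C = {1, 2, 3, 7, 11, 12, 14, 15}
((B ∩ (B ∩ C)) ∪ C) Δ D = {1, 2, 5, 6, 9, 12, 13, 14, 15, 16, 17}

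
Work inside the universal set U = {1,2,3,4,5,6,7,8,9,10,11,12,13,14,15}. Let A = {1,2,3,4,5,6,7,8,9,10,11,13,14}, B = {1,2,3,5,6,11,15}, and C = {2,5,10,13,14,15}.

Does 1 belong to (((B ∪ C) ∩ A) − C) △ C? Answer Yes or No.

Yes

1 ∈ B and 1 ∉ C, so 1 ∈ B ∪ C
1 ∈ (B ∪ C) and 1 ∈ A, so 1 ∈ (B ∪ C) ∩ A
1 ∈ ((B ∪ C) ∩ A) and 1 ∉ C, so 1 ∈ ((B ∪ C) ∩ A) − C
1 ∈ (((B ∪ C) ∩ A) − C) and 1 ∉ C, so 1 ∈ (((B ∪ C) ∩ A) − C) △ C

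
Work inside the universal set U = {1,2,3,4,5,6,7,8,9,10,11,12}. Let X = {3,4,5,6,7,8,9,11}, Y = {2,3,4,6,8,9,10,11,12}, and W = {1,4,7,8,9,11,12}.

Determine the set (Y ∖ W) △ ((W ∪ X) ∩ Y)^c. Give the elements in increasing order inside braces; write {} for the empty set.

Y ∖ W = {2,3,6,10}
W ∪ X = {1,3,4,5,6,7,8,9,11,12}
(W ∪ X) ∩ Y = {3,4,6,8,9,11,12}
((W ∪ X) ∩ Y)^c = {1,2,5,7,10}
(Y ∖ W) △ ((W ∪ X) ∩ Y)^c = {1,3,5,6,7}

{1,3,5,6,7}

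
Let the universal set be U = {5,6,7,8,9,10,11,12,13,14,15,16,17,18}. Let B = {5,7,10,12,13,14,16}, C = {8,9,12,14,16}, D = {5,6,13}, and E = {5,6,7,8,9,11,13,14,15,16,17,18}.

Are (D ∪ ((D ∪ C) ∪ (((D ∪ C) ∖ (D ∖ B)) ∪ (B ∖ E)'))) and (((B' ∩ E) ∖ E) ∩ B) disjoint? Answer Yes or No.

D ∪ C = {5,6,8,9,12,13,14,16}
D ∖ B = {6}
(D ∪ C) ∖ (D ∖ B) = {5,8,9,12,13,14,16}
B ∖ E = {10,12}
(B ∖ E)' = {5,6,7,8,9,11,13,14,15,16,17,18}
((D ∪ C) ∖ (D ∖ B)) ∪ (B ∖ E)' = {5,6,7,8,9,11,12,13,14,15,16,17,18}
(D ∪ C) ∪ (((D ∪ C) ∖ (D ∖ B)) ∪ (B ∖ E)') = {5,6,7,8,9,11,12,13,14,15,16,17,18}
D ∪ ((D ∪ C) ∪ (((D ∪ C) ∖ (D ∖ B)) ∪ (B ∖ E)')) = {5,6,7,8,9,11,12,13,14,15,16,17,18}
B' = {6,8,9,11,15,17,18}
B' ∩ E = {6,8,9,11,15,17,18}
(B' ∩ E) ∖ E = {}
((B' ∩ E) ∖ E) ∩ B = {}
{5,6,7,8,9,11,12,13,14,15,16,17,18} and {} share no elements.

Yes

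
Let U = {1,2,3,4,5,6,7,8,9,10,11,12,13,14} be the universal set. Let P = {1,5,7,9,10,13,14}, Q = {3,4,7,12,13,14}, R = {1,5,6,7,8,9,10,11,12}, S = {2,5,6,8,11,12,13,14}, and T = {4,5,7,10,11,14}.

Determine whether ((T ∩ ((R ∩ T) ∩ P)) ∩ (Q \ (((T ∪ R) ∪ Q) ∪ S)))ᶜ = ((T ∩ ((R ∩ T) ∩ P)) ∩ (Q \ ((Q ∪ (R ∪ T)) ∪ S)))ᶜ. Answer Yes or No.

R ∩ T = {5,7,10,11}
(R ∩ T) ∩ P = {5,7,10}
T ∩ ((R ∩ T) ∩ P) = {5,7,10}
T ∪ R = {1,4,5,6,7,8,9,10,11,12,14}
(T ∪ R) ∪ Q = {1,3,4,5,6,7,8,9,10,11,12,13,14}
((T ∪ R) ∪ Q) ∪ S = {1,2,3,4,5,6,7,8,9,10,11,12,13,14}
Q \ (((T ∪ R) ∪ Q) ∪ S) = {}
(T ∩ ((R ∩ T) ∩ P)) ∩ (Q \ (((T ∪ R) ∪ Q) ∪ S)) = {}
((T ∩ ((R ∩ T) ∩ P)) ∩ (Q \ (((T ∪ R) ∪ Q) ∪ S)))ᶜ = {1,2,3,4,5,6,7,8,9,10,11,12,13,14}
R ∪ T = {1,4,5,6,7,8,9,10,11,12,14}
Q ∪ (R ∪ T) = {1,3,4,5,6,7,8,9,10,11,12,13,14}
(Q ∪ (R ∪ T)) ∪ S = {1,2,3,4,5,6,7,8,9,10,11,12,13,14}
Q \ ((Q ∪ (R ∪ T)) ∪ S) = {}
(T ∩ ((R ∩ T) ∩ P)) ∩ (Q \ ((Q ∪ (R ∪ T)) ∪ S)) = {}
((T ∩ ((R ∩ T) ∩ P)) ∩ (Q \ ((Q ∪ (R ∪ T)) ∪ S)))ᶜ = {1,2,3,4,5,6,7,8,9,10,11,12,13,14}
Both equal {1,2,3,4,5,6,7,8,9,10,11,12,13,14}, so ((T ∩ ((R ∩ T) ∩ P)) ∩ (Q \ (((T ∪ R) ∪ Q) ∪ S)))ᶜ = ((T ∩ ((R ∩ T) ∩ P)) ∩ (Q \ ((Q ∪ (R ∪ T)) ∪ S)))ᶜ.

Yes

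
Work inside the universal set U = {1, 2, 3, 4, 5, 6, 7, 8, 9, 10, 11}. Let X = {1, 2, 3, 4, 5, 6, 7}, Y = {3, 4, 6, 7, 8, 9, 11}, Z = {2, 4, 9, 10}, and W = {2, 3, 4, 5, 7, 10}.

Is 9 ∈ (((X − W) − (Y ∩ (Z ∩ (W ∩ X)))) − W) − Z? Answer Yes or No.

No

9 ∉ X and 9 ∉ W, so 9 ∉ X − W
9 ∉ W and 9 ∉ X, so 9 ∉ W ∩ X
9 ∈ Z and 9 ∉ (W ∩ X), so 9 ∉ Z ∩ (W ∩ X)
9 ∈ Y and 9 ∉ (Z ∩ (W ∩ X)), so 9 ∉ Y ∩ (Z ∩ (W ∩ X))
9 ∉ (X − W) and 9 ∉ (Y ∩ (Z ∩ (W ∩ X))), so 9 ∉ (X − W) − (Y ∩ (Z ∩ (W ∩ X)))
9 ∉ ((X − W) − (Y ∩ (Z ∩ (W ∩ X)))) and 9 ∉ W, so 9 ∉ ((X − W) − (Y ∩ (Z ∩ (W ∩ X)))) − W
9 ∉ (((X − W) − (Y ∩ (Z ∩ (W ∩ X)))) − W) and 9 ∈ Z, so 9 ∉ (((X − W) − (Y ∩ (Z ∩ (W ∩ X)))) − W) − Z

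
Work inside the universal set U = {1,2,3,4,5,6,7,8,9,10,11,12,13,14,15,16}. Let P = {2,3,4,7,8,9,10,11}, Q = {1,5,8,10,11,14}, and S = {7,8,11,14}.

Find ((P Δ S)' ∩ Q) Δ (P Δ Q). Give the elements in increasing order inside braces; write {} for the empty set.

P Δ S = {2,3,4,9,10,14}
(P Δ S)' = {1,5,6,7,8,11,12,13,15,16}
(P Δ S)' ∩ Q = {1,5,8,11}
P Δ Q = {1,2,3,4,5,7,9,14}
((P Δ S)' ∩ Q) Δ (P Δ Q) = {2,3,4,7,8,9,11,14}

{2,3,4,7,8,9,11,14}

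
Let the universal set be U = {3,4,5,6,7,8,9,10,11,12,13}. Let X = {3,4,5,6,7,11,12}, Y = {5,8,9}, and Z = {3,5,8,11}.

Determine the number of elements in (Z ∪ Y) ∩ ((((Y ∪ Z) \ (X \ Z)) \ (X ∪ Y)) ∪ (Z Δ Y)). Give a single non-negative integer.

3

Z ∪ Y = {3,5,8,9,11}
Y ∪ Z = {3,5,8,9,11}
X \ Z = {4,6,7,12}
(Y ∪ Z) \ (X \ Z) = {3,5,8,9,11}
X ∪ Y = {3,4,5,6,7,8,9,11,12}
((Y ∪ Z) \ (X \ Z)) \ (X ∪ Y) = {}
Z Δ Y = {3,9,11}
(((Y ∪ Z) \ (X \ Z)) \ (X ∪ Y)) ∪ (Z Δ Y) = {3,9,11}
(Z ∪ Y) ∩ ((((Y ∪ Z) \ (X \ Z)) \ (X ∪ Y)) ∪ (Z Δ Y)) = {3,9,11}
|(Z ∪ Y) ∩ ((((Y ∪ Z) \ (X \ Z)) \ (X ∪ Y)) ∪ (Z Δ Y))| = 3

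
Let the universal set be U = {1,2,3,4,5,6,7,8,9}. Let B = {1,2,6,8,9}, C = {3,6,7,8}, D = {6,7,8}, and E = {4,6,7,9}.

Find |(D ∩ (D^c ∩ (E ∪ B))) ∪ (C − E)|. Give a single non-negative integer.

D^c = {1,2,3,4,5,9}
E ∪ B = {1,2,4,6,7,8,9}
D^c ∩ (E ∪ B) = {1,2,4,9}
D ∩ (D^c ∩ (E ∪ B)) = {}
C − E = {3,8}
(D ∩ (D^c ∩ (E ∪ B))) ∪ (C − E) = {3,8}
|(D ∩ (D^c ∩ (E ∪ B))) ∪ (C − E)| = 2

2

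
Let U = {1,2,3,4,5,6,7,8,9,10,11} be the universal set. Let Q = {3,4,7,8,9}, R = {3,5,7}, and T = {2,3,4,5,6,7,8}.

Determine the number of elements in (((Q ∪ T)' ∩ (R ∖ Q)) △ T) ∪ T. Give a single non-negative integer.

7

Q ∪ T = {2,3,4,5,6,7,8,9}
(Q ∪ T)' = {1,10,11}
R ∖ Q = {5}
(Q ∪ T)' ∩ (R ∖ Q) = {}
((Q ∪ T)' ∩ (R ∖ Q)) △ T = {2,3,4,5,6,7,8}
(((Q ∪ T)' ∩ (R ∖ Q)) △ T) ∪ T = {2,3,4,5,6,7,8}
|(((Q ∪ T)' ∩ (R ∖ Q)) △ T) ∪ T| = 7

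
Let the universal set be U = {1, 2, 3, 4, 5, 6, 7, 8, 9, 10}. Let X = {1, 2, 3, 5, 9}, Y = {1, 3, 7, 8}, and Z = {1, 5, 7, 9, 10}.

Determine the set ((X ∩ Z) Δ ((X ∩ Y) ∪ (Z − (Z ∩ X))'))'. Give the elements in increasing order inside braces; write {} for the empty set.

X ∩ Z = {1, 5, 9}
X ∩ Y = {1, 3}
Z ∩ X = {1, 5, 9}
Z − (Z ∩ X) = {7, 10}
(Z − (Z ∩ X))' = {1, 2, 3, 4, 5, 6, 8, 9}
(X ∩ Y) ∪ (Z − (Z ∩ X))' = {1, 2, 3, 4, 5, 6, 8, 9}
(X ∩ Z) Δ ((X ∩ Y) ∪ (Z − (Z ∩ X))') = {2, 3, 4, 6, 8}
((X ∩ Z) Δ ((X ∩ Y) ∪ (Z − (Z ∩ X))'))' = {1, 5, 7, 9, 10}

{1, 5, 7, 9, 10}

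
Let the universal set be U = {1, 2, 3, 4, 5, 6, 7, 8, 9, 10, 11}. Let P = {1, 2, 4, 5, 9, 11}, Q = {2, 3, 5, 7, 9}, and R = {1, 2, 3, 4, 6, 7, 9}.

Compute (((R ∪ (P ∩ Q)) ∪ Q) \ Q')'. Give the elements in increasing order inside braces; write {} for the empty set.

{1, 4, 6, 8, 10, 11}

P ∩ Q = {2, 5, 9}
R ∪ (P ∩ Q) = {1, 2, 3, 4, 5, 6, 7, 9}
(R ∪ (P ∩ Q)) ∪ Q = {1, 2, 3, 4, 5, 6, 7, 9}
Q' = {1, 4, 6, 8, 10, 11}
((R ∪ (P ∩ Q)) ∪ Q) \ Q' = {2, 3, 5, 7, 9}
(((R ∪ (P ∩ Q)) ∪ Q) \ Q')' = {1, 4, 6, 8, 10, 11}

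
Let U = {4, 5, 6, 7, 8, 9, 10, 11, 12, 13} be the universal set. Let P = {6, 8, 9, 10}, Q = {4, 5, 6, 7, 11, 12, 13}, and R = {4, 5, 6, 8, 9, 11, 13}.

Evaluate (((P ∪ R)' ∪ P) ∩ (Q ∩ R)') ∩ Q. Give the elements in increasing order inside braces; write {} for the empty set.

P ∪ R = {4, 5, 6, 8, 9, 10, 11, 13}
(P ∪ R)' = {7, 12}
(P ∪ R)' ∪ P = {6, 7, 8, 9, 10, 12}
Q ∩ R = {4, 5, 6, 11, 13}
(Q ∩ R)' = {7, 8, 9, 10, 12}
((P ∪ R)' ∪ P) ∩ (Q ∩ R)' = {7, 8, 9, 10, 12}
(((P ∪ R)' ∪ P) ∩ (Q ∩ R)') ∩ Q = {7, 12}

{7, 12}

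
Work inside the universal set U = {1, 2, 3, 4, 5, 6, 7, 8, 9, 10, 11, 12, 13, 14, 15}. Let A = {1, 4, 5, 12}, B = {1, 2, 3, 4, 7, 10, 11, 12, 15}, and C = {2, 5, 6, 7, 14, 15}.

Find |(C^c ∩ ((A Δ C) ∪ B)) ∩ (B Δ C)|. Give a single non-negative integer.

6

C^c = {1, 3, 4, 8, 9, 10, 11, 12, 13}
A Δ C = {1, 2, 4, 6, 7, 12, 14, 15}
(A Δ C) ∪ B = {1, 2, 3, 4, 6, 7, 10, 11, 12, 14, 15}
C^c ∩ ((A Δ C) ∪ B) = {1, 3, 4, 10, 11, 12}
B Δ C = {1, 3, 4, 5, 6, 10, 11, 12, 14}
(C^c ∩ ((A Δ C) ∪ B)) ∩ (B Δ C) = {1, 3, 4, 10, 11, 12}
|(C^c ∩ ((A Δ C) ∪ B)) ∩ (B Δ C)| = 6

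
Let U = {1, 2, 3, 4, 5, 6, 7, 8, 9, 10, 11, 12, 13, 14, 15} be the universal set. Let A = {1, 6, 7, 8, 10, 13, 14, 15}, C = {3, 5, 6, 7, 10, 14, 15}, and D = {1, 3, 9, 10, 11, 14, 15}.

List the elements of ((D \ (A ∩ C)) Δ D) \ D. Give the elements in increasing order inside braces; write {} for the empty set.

{}

A ∩ C = {6, 7, 10, 14, 15}
D \ (A ∩ C) = {1, 3, 9, 11}
(D \ (A ∩ C)) Δ D = {10, 14, 15}
((D \ (A ∩ C)) Δ D) \ D = {}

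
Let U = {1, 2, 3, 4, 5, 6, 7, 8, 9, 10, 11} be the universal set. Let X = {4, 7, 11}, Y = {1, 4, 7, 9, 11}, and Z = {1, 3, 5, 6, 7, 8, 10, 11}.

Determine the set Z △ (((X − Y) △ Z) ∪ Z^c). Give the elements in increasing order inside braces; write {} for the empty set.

{2, 4, 9}

X − Y = {}
(X − Y) △ Z = {1, 3, 5, 6, 7, 8, 10, 11}
Z^c = {2, 4, 9}
((X − Y) △ Z) ∪ Z^c = {1, 2, 3, 4, 5, 6, 7, 8, 9, 10, 11}
Z △ (((X − Y) △ Z) ∪ Z^c) = {2, 4, 9}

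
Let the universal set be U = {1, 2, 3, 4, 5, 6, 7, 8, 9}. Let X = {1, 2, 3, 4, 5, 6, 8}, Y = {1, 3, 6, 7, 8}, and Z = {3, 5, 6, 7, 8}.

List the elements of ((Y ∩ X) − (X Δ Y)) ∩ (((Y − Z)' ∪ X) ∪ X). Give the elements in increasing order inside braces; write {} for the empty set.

{1, 3, 6, 8}

Y ∩ X = {1, 3, 6, 8}
X Δ Y = {2, 4, 5, 7}
(Y ∩ X) − (X Δ Y) = {1, 3, 6, 8}
Y − Z = {1}
(Y − Z)' = {2, 3, 4, 5, 6, 7, 8, 9}
(Y − Z)' ∪ X = {1, 2, 3, 4, 5, 6, 7, 8, 9}
((Y − Z)' ∪ X) ∪ X = {1, 2, 3, 4, 5, 6, 7, 8, 9}
((Y ∩ X) − (X Δ Y)) ∩ (((Y − Z)' ∪ X) ∪ X) = {1, 3, 6, 8}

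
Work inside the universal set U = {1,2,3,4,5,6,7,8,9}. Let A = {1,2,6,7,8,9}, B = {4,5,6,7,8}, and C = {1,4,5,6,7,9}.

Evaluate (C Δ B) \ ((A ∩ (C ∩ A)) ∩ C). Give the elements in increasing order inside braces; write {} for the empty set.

C Δ B = {1,8,9}
C ∩ A = {1,6,7,9}
A ∩ (C ∩ A) = {1,6,7,9}
(A ∩ (C ∩ A)) ∩ C = {1,6,7,9}
(C Δ B) \ ((A ∩ (C ∩ A)) ∩ C) = {8}

{8}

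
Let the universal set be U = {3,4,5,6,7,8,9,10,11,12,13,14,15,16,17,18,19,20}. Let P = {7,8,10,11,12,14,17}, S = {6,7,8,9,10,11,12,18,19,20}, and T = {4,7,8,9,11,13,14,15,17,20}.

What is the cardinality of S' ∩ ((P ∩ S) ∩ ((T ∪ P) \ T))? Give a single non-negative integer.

0

S' = {3,4,5,13,14,15,16,17}
P ∩ S = {7,8,10,11,12}
T ∪ P = {4,7,8,9,10,11,12,13,14,15,17,20}
(T ∪ P) \ T = {10,12}
(P ∩ S) ∩ ((T ∪ P) \ T) = {10,12}
S' ∩ ((P ∩ S) ∩ ((T ∪ P) \ T)) = {}
|S' ∩ ((P ∩ S) ∩ ((T ∪ P) \ T))| = 0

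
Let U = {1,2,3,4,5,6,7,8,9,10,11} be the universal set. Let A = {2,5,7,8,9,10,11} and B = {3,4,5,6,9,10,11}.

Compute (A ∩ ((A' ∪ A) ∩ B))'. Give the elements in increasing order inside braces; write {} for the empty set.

{1,2,3,4,6,7,8}

A' = {1,3,4,6}
A' ∪ A = {1,2,3,4,5,6,7,8,9,10,11}
(A' ∪ A) ∩ B = {3,4,5,6,9,10,11}
A ∩ ((A' ∪ A) ∩ B) = {5,9,10,11}
(A ∩ ((A' ∪ A) ∩ B))' = {1,2,3,4,6,7,8}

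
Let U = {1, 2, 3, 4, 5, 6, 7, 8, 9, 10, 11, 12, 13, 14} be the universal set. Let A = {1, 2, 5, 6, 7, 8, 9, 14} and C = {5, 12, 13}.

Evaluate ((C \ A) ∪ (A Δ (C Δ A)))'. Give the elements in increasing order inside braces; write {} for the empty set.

{1, 2, 3, 4, 6, 7, 8, 9, 10, 11, 14}

C \ A = {12, 13}
C Δ A = {1, 2, 6, 7, 8, 9, 12, 13, 14}
A Δ (C Δ A) = {5, 12, 13}
(C \ A) ∪ (A Δ (C Δ A)) = {5, 12, 13}
((C \ A) ∪ (A Δ (C Δ A)))' = {1, 2, 3, 4, 6, 7, 8, 9, 10, 11, 14}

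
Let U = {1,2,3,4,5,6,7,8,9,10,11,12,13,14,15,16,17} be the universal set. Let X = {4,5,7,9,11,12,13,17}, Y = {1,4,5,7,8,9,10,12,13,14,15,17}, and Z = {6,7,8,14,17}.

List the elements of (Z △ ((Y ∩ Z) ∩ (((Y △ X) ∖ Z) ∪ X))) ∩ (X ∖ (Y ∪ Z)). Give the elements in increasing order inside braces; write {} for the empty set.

Y ∩ Z = {7,8,14,17}
Y △ X = {1,8,10,11,14,15}
(Y △ X) ∖ Z = {1,10,11,15}
((Y △ X) ∖ Z) ∪ X = {1,4,5,7,9,10,11,12,13,15,17}
(Y ∩ Z) ∩ (((Y △ X) ∖ Z) ∪ X) = {7,17}
Z △ ((Y ∩ Z) ∩ (((Y △ X) ∖ Z) ∪ X)) = {6,8,14}
Y ∪ Z = {1,4,5,6,7,8,9,10,12,13,14,15,17}
X ∖ (Y ∪ Z) = {11}
(Z △ ((Y ∩ Z) ∩ (((Y △ X) ∖ Z) ∪ X))) ∩ (X ∖ (Y ∪ Z)) = {}

{}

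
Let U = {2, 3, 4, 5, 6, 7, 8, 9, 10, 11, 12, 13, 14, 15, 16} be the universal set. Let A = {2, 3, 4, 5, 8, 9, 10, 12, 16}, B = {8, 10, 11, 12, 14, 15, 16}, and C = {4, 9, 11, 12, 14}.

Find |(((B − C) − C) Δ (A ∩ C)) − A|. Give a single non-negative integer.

1

B − C = {8, 10, 15, 16}
(B − C) − C = {8, 10, 15, 16}
A ∩ C = {4, 9, 12}
((B − C) − C) Δ (A ∩ C) = {4, 8, 9, 10, 12, 15, 16}
(((B − C) − C) Δ (A ∩ C)) − A = {15}
|(((B − C) − C) Δ (A ∩ C)) − A| = 1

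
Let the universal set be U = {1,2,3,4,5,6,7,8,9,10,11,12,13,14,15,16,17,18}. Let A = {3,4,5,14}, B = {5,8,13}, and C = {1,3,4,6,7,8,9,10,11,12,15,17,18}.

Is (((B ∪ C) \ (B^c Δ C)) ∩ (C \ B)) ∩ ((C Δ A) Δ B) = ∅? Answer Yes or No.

B ∪ C = {1,3,4,5,6,7,8,9,10,11,12,13,15,17,18}
B^c = {1,2,3,4,6,7,9,10,11,12,14,15,16,17,18}
B^c Δ C = {2,8,14,16}
(B ∪ C) \ (B^c Δ C) = {1,3,4,5,6,7,9,10,11,12,13,15,17,18}
C \ B = {1,3,4,6,7,9,10,11,12,15,17,18}
((B ∪ C) \ (B^c Δ C)) ∩ (C \ B) = {1,3,4,6,7,9,10,11,12,15,17,18}
C Δ A = {1,5,6,7,8,9,10,11,12,14,15,17,18}
(C Δ A) Δ B = {1,6,7,9,10,11,12,13,14,15,17,18}
1 lies in both, so they are not disjoint.

No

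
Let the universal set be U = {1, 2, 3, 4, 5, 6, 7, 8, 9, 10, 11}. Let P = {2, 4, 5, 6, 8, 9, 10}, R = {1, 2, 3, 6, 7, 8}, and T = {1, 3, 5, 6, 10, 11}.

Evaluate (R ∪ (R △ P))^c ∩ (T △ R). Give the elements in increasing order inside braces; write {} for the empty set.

R △ P = {1, 3, 4, 5, 7, 9, 10}
R ∪ (R △ P) = {1, 2, 3, 4, 5, 6, 7, 8, 9, 10}
(R ∪ (R △ P))^c = {11}
T △ R = {2, 5, 7, 8, 10, 11}
(R ∪ (R △ P))^c ∩ (T △ R) = {11}

{11}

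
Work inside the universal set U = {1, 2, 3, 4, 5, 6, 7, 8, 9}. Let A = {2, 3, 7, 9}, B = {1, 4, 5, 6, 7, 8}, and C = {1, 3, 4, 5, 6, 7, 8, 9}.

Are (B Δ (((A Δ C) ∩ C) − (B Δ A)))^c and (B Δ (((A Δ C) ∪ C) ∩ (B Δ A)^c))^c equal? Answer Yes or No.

No

A Δ C = {1, 2, 4, 5, 6, 8}
(A Δ C) ∩ C = {1, 4, 5, 6, 8}
B Δ A = {1, 2, 3, 4, 5, 6, 8, 9}
((A Δ C) ∩ C) − (B Δ A) = {}
B Δ (((A Δ C) ∩ C) − (B Δ A)) = {1, 4, 5, 6, 7, 8}
(B Δ (((A Δ C) ∩ C) − (B Δ A)))^c = {2, 3, 9}
(A Δ C) ∪ C = {1, 2, 3, 4, 5, 6, 7, 8, 9}
(B Δ A)^c = {7}
((A Δ C) ∪ C) ∩ (B Δ A)^c = {7}
B Δ (((A Δ C) ∪ C) ∩ (B Δ A)^c) = {1, 4, 5, 6, 8}
(B Δ (((A Δ C) ∪ C) ∩ (B Δ A)^c))^c = {2, 3, 7, 9}
7 ∈ (B Δ (((A Δ C) ∪ C) ∩ (B Δ A)^c))^c but 7 ∉ (B Δ (((A Δ C) ∩ C) − (B Δ A)))^c, so they differ.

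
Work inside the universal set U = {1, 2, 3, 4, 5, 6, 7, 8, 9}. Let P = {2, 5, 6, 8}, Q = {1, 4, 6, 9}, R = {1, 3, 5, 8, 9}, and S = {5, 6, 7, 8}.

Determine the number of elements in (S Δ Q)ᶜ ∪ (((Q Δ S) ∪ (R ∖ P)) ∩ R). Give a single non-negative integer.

S Δ Q = {1, 4, 5, 7, 8, 9}
(S Δ Q)ᶜ = {2, 3, 6}
Q Δ S = {1, 4, 5, 7, 8, 9}
R ∖ P = {1, 3, 9}
(Q Δ S) ∪ (R ∖ P) = {1, 3, 4, 5, 7, 8, 9}
((Q Δ S) ∪ (R ∖ P)) ∩ R = {1, 3, 5, 8, 9}
(S Δ Q)ᶜ ∪ (((Q Δ S) ∪ (R ∖ P)) ∩ R) = {1, 2, 3, 5, 6, 8, 9}
|(S Δ Q)ᶜ ∪ (((Q Δ S) ∪ (R ∖ P)) ∩ R)| = 7

7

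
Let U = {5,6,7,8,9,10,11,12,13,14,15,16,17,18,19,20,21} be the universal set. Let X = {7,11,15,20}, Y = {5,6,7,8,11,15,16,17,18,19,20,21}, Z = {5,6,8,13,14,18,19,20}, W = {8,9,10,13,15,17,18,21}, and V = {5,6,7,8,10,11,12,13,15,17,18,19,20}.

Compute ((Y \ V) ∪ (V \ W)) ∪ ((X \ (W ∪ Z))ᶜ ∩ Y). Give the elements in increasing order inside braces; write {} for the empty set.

{5,6,7,8,11,12,15,16,17,18,19,20,21}

Y \ V = {16,21}
V \ W = {5,6,7,11,12,19,20}
(Y \ V) ∪ (V \ W) = {5,6,7,11,12,16,19,20,21}
W ∪ Z = {5,6,8,9,10,13,14,15,17,18,19,20,21}
X \ (W ∪ Z) = {7,11}
(X \ (W ∪ Z))ᶜ = {5,6,8,9,10,12,13,14,15,16,17,18,19,20,21}
(X \ (W ∪ Z))ᶜ ∩ Y = {5,6,8,15,16,17,18,19,20,21}
((Y \ V) ∪ (V \ W)) ∪ ((X \ (W ∪ Z))ᶜ ∩ Y) = {5,6,7,8,11,12,15,16,17,18,19,20,21}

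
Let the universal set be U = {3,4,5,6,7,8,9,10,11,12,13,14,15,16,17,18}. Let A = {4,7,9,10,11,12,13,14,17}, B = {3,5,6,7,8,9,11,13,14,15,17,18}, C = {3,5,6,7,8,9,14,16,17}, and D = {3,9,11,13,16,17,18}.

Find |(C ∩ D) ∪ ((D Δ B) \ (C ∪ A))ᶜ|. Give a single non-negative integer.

15

C ∩ D = {3,9,16,17}
D Δ B = {5,6,7,8,14,15,16}
C ∪ A = {3,4,5,6,7,8,9,10,11,12,13,14,16,17}
(D Δ B) \ (C ∪ A) = {15}
((D Δ B) \ (C ∪ A))ᶜ = {3,4,5,6,7,8,9,10,11,12,13,14,16,17,18}
(C ∩ D) ∪ ((D Δ B) \ (C ∪ A))ᶜ = {3,4,5,6,7,8,9,10,11,12,13,14,16,17,18}
|(C ∩ D) ∪ ((D Δ B) \ (C ∪ A))ᶜ| = 15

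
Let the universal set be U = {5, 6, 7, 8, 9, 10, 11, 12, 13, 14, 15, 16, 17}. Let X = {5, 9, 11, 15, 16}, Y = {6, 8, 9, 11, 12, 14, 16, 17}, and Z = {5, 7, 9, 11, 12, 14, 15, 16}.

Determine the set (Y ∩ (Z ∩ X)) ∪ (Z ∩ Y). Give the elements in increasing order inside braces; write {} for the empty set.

Z ∩ X = {5, 9, 11, 15, 16}
Y ∩ (Z ∩ X) = {9, 11, 16}
Z ∩ Y = {9, 11, 12, 14, 16}
(Y ∩ (Z ∩ X)) ∪ (Z ∩ Y) = {9, 11, 12, 14, 16}

{9, 11, 12, 14, 16}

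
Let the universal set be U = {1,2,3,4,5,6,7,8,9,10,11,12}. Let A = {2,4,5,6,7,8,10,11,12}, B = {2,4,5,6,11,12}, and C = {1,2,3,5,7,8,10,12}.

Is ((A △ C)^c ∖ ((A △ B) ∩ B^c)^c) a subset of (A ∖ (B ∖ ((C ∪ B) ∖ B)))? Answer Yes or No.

A △ C = {1,3,4,6,11}
(A △ C)^c = {2,5,7,8,9,10,12}
A △ B = {7,8,10}
B^c = {1,3,7,8,9,10}
(A △ B) ∩ B^c = {7,8,10}
((A △ B) ∩ B^c)^c = {1,2,3,4,5,6,9,11,12}
(A △ C)^c ∖ ((A △ B) ∩ B^c)^c = {7,8,10}
C ∪ B = {1,2,3,4,5,6,7,8,10,11,12}
(C ∪ B) ∖ B = {1,3,7,8,10}
B ∖ ((C ∪ B) ∖ B) = {2,4,5,6,11,12}
A ∖ (B ∖ ((C ∪ B) ∖ B)) = {7,8,10}
Every element of {7,8,10} is in {7,8,10}, so (A △ C)^c ∖ ((A △ B) ∩ B^c)^c ⊆ A ∖ (B ∖ ((C ∪ B) ∖ B)).

Yes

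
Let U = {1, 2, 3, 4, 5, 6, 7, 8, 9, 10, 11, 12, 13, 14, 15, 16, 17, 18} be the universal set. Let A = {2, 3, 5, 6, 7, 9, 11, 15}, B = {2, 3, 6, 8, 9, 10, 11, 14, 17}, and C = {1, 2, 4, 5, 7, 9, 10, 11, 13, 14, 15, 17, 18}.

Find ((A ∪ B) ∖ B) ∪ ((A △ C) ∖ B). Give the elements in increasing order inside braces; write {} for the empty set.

A ∪ B = {2, 3, 5, 6, 7, 8, 9, 10, 11, 14, 15, 17}
(A ∪ B) ∖ B = {5, 7, 15}
A △ C = {1, 3, 4, 6, 10, 13, 14, 17, 18}
(A △ C) ∖ B = {1, 4, 13, 18}
((A ∪ B) ∖ B) ∪ ((A △ C) ∖ B) = {1, 4, 5, 7, 13, 15, 18}

{1, 4, 5, 7, 13, 15, 18}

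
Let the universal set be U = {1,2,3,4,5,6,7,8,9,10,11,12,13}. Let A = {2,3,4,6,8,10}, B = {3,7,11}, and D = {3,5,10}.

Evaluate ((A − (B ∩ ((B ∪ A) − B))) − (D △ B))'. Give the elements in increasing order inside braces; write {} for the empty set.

{1,5,7,9,10,11,12,13}

B ∪ A = {2,3,4,6,7,8,10,11}
(B ∪ A) − B = {2,4,6,8,10}
B ∩ ((B ∪ A) − B) = {}
A − (B ∩ ((B ∪ A) − B)) = {2,3,4,6,8,10}
D △ B = {5,7,10,11}
(A − (B ∩ ((B ∪ A) − B))) − (D △ B) = {2,3,4,6,8}
((A − (B ∩ ((B ∪ A) − B))) − (D △ B))' = {1,5,7,9,10,11,12,13}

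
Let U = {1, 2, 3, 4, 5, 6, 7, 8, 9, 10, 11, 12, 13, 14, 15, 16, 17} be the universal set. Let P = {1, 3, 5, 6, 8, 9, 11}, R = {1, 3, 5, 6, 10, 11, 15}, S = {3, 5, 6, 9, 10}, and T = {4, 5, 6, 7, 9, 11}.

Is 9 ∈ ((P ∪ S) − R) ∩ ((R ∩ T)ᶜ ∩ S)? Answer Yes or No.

9 ∈ P and 9 ∈ S, so 9 ∈ P ∪ S
9 ∈ (P ∪ S) and 9 ∉ R, so 9 ∈ (P ∪ S) − R
9 ∉ R and 9 ∈ T, so 9 ∉ R ∩ T
9 ∈ (R ∩ T)ᶜ since 9 ∉ (R ∩ T)
9 ∈ (R ∩ T)ᶜ and 9 ∈ S, so 9 ∈ (R ∩ T)ᶜ ∩ S
9 ∈ ((P ∪ S) − R) and 9 ∈ ((R ∩ T)ᶜ ∩ S), so 9 ∈ ((P ∪ S) − R) ∩ ((R ∩ T)ᶜ ∩ S)

Yes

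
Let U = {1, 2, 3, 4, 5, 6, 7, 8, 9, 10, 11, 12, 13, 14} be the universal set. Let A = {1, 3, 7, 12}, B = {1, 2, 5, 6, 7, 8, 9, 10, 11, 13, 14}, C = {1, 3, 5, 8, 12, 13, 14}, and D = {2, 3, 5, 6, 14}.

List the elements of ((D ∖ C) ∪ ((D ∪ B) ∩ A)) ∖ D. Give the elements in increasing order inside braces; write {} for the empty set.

D ∖ C = {2, 6}
D ∪ B = {1, 2, 3, 5, 6, 7, 8, 9, 10, 11, 13, 14}
(D ∪ B) ∩ A = {1, 3, 7}
(D ∖ C) ∪ ((D ∪ B) ∩ A) = {1, 2, 3, 6, 7}
((D ∖ C) ∪ ((D ∪ B) ∩ A)) ∖ D = {1, 7}

{1, 7}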